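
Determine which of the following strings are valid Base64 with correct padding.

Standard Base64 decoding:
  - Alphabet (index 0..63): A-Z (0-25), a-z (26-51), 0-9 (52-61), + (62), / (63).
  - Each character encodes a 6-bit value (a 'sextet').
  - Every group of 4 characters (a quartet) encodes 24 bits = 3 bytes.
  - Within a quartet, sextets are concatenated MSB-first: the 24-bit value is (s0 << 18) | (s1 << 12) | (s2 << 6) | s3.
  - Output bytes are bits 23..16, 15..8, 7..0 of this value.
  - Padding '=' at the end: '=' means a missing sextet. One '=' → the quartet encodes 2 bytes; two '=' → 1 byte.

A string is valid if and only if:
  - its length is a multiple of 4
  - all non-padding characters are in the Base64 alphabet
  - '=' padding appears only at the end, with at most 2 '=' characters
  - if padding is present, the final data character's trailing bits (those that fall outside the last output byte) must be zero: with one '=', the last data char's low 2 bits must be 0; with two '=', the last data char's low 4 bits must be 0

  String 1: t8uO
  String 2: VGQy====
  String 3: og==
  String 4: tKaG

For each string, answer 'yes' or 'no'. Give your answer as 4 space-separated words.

String 1: 't8uO' → valid
String 2: 'VGQy====' → invalid (4 pad chars (max 2))
String 3: 'og==' → valid
String 4: 'tKaG' → valid

Answer: yes no yes yes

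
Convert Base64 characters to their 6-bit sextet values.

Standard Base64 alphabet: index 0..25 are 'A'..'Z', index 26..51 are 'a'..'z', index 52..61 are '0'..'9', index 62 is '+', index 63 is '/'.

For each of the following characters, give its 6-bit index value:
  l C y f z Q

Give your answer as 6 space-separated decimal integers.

Answer: 37 2 50 31 51 16

Derivation:
'l': a..z range, 26 + ord('l') − ord('a') = 37
'C': A..Z range, ord('C') − ord('A') = 2
'y': a..z range, 26 + ord('y') − ord('a') = 50
'f': a..z range, 26 + ord('f') − ord('a') = 31
'z': a..z range, 26 + ord('z') − ord('a') = 51
'Q': A..Z range, ord('Q') − ord('A') = 16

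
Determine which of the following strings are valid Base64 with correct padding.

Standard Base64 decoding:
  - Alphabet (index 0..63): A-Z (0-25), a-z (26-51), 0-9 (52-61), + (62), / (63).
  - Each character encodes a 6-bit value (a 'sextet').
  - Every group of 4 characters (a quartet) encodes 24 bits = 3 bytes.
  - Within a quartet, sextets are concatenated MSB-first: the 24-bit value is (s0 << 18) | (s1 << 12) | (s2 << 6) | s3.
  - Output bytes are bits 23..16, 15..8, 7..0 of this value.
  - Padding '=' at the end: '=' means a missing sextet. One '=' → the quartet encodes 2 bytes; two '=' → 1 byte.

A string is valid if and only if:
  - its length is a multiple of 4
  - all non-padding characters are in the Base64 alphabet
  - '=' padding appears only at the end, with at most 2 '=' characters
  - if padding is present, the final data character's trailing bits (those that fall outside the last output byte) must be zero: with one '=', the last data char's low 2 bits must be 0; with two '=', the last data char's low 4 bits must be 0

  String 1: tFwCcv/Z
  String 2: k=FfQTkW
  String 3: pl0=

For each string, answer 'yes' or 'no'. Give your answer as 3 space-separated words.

String 1: 'tFwCcv/Z' → valid
String 2: 'k=FfQTkW' → invalid (bad char(s): ['=']; '=' in middle)
String 3: 'pl0=' → valid

Answer: yes no yes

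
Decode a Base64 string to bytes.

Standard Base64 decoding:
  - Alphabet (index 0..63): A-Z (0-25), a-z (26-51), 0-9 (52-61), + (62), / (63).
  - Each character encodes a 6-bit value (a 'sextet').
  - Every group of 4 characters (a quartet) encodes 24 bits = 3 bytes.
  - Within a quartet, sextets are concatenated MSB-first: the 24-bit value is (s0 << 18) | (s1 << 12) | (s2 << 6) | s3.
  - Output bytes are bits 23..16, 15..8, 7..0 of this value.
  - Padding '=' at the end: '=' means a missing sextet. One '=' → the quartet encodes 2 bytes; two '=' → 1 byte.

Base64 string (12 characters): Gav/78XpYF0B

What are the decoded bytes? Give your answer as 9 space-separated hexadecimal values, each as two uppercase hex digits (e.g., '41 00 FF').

After char 0 ('G'=6): chars_in_quartet=1 acc=0x6 bytes_emitted=0
After char 1 ('a'=26): chars_in_quartet=2 acc=0x19A bytes_emitted=0
After char 2 ('v'=47): chars_in_quartet=3 acc=0x66AF bytes_emitted=0
After char 3 ('/'=63): chars_in_quartet=4 acc=0x19ABFF -> emit 19 AB FF, reset; bytes_emitted=3
After char 4 ('7'=59): chars_in_quartet=1 acc=0x3B bytes_emitted=3
After char 5 ('8'=60): chars_in_quartet=2 acc=0xEFC bytes_emitted=3
After char 6 ('X'=23): chars_in_quartet=3 acc=0x3BF17 bytes_emitted=3
After char 7 ('p'=41): chars_in_quartet=4 acc=0xEFC5E9 -> emit EF C5 E9, reset; bytes_emitted=6
After char 8 ('Y'=24): chars_in_quartet=1 acc=0x18 bytes_emitted=6
After char 9 ('F'=5): chars_in_quartet=2 acc=0x605 bytes_emitted=6
After char 10 ('0'=52): chars_in_quartet=3 acc=0x18174 bytes_emitted=6
After char 11 ('B'=1): chars_in_quartet=4 acc=0x605D01 -> emit 60 5D 01, reset; bytes_emitted=9

Answer: 19 AB FF EF C5 E9 60 5D 01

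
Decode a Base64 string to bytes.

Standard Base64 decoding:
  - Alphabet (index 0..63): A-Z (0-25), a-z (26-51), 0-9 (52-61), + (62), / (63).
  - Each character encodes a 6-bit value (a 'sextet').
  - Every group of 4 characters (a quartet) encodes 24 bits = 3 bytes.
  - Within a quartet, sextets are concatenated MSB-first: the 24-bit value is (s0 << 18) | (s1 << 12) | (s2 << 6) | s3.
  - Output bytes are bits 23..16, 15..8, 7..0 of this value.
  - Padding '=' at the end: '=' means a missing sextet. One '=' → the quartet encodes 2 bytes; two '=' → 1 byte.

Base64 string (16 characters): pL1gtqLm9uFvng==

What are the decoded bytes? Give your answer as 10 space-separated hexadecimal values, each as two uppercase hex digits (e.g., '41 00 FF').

After char 0 ('p'=41): chars_in_quartet=1 acc=0x29 bytes_emitted=0
After char 1 ('L'=11): chars_in_quartet=2 acc=0xA4B bytes_emitted=0
After char 2 ('1'=53): chars_in_quartet=3 acc=0x292F5 bytes_emitted=0
After char 3 ('g'=32): chars_in_quartet=4 acc=0xA4BD60 -> emit A4 BD 60, reset; bytes_emitted=3
After char 4 ('t'=45): chars_in_quartet=1 acc=0x2D bytes_emitted=3
After char 5 ('q'=42): chars_in_quartet=2 acc=0xB6A bytes_emitted=3
After char 6 ('L'=11): chars_in_quartet=3 acc=0x2DA8B bytes_emitted=3
After char 7 ('m'=38): chars_in_quartet=4 acc=0xB6A2E6 -> emit B6 A2 E6, reset; bytes_emitted=6
After char 8 ('9'=61): chars_in_quartet=1 acc=0x3D bytes_emitted=6
After char 9 ('u'=46): chars_in_quartet=2 acc=0xF6E bytes_emitted=6
After char 10 ('F'=5): chars_in_quartet=3 acc=0x3DB85 bytes_emitted=6
After char 11 ('v'=47): chars_in_quartet=4 acc=0xF6E16F -> emit F6 E1 6F, reset; bytes_emitted=9
After char 12 ('n'=39): chars_in_quartet=1 acc=0x27 bytes_emitted=9
After char 13 ('g'=32): chars_in_quartet=2 acc=0x9E0 bytes_emitted=9
Padding '==': partial quartet acc=0x9E0 -> emit 9E; bytes_emitted=10

Answer: A4 BD 60 B6 A2 E6 F6 E1 6F 9E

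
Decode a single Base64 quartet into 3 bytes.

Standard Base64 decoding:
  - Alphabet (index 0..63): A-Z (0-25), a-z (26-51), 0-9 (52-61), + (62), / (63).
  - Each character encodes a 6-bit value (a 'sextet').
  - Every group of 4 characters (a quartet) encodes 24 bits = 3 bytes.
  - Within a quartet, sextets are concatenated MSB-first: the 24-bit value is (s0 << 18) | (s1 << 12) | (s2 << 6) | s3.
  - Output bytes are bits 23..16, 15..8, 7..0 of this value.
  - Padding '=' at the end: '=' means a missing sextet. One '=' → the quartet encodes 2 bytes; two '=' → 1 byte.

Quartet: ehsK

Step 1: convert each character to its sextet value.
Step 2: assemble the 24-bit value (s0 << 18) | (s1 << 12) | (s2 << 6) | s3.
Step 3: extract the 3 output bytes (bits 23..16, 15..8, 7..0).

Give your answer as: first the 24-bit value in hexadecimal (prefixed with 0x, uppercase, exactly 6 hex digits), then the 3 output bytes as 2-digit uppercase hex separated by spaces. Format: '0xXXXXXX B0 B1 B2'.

Sextets: e=30, h=33, s=44, K=10
24-bit: (30<<18) | (33<<12) | (44<<6) | 10
      = 0x780000 | 0x021000 | 0x000B00 | 0x00000A
      = 0x7A1B0A
Bytes: (v>>16)&0xFF=7A, (v>>8)&0xFF=1B, v&0xFF=0A

Answer: 0x7A1B0A 7A 1B 0A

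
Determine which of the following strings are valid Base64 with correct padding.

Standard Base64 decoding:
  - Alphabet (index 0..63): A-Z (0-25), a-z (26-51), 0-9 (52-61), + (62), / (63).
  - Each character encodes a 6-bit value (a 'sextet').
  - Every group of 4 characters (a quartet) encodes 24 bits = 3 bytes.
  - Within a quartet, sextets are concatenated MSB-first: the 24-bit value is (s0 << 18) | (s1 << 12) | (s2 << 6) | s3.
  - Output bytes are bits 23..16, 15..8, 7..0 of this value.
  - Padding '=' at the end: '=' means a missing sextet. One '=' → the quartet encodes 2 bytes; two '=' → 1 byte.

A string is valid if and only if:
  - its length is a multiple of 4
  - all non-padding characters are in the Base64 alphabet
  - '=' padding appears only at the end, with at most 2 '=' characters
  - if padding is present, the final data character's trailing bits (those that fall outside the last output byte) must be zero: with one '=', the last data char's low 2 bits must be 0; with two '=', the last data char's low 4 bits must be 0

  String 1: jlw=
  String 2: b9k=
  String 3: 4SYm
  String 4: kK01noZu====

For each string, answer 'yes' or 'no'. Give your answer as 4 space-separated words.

Answer: yes yes yes no

Derivation:
String 1: 'jlw=' → valid
String 2: 'b9k=' → valid
String 3: '4SYm' → valid
String 4: 'kK01noZu====' → invalid (4 pad chars (max 2))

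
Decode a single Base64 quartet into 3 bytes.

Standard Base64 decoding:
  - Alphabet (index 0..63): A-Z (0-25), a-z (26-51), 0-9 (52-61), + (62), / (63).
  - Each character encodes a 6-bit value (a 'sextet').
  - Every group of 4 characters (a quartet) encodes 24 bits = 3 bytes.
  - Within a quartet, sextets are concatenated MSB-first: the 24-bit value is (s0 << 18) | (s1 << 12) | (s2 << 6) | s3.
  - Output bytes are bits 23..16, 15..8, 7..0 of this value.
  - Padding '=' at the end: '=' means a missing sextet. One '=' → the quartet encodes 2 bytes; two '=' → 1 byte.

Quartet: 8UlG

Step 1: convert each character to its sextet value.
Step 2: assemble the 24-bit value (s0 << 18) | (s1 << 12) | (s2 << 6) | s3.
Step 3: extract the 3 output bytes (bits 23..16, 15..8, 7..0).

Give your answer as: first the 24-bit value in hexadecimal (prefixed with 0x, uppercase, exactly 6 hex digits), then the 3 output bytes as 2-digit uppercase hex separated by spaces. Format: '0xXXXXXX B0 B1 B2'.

Answer: 0xF14946 F1 49 46

Derivation:
Sextets: 8=60, U=20, l=37, G=6
24-bit: (60<<18) | (20<<12) | (37<<6) | 6
      = 0xF00000 | 0x014000 | 0x000940 | 0x000006
      = 0xF14946
Bytes: (v>>16)&0xFF=F1, (v>>8)&0xFF=49, v&0xFF=46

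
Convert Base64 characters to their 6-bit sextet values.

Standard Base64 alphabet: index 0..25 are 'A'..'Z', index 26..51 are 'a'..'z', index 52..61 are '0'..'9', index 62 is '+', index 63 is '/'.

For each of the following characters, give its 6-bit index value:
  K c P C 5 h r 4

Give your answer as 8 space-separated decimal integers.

'K': A..Z range, ord('K') − ord('A') = 10
'c': a..z range, 26 + ord('c') − ord('a') = 28
'P': A..Z range, ord('P') − ord('A') = 15
'C': A..Z range, ord('C') − ord('A') = 2
'5': 0..9 range, 52 + ord('5') − ord('0') = 57
'h': a..z range, 26 + ord('h') − ord('a') = 33
'r': a..z range, 26 + ord('r') − ord('a') = 43
'4': 0..9 range, 52 + ord('4') − ord('0') = 56

Answer: 10 28 15 2 57 33 43 56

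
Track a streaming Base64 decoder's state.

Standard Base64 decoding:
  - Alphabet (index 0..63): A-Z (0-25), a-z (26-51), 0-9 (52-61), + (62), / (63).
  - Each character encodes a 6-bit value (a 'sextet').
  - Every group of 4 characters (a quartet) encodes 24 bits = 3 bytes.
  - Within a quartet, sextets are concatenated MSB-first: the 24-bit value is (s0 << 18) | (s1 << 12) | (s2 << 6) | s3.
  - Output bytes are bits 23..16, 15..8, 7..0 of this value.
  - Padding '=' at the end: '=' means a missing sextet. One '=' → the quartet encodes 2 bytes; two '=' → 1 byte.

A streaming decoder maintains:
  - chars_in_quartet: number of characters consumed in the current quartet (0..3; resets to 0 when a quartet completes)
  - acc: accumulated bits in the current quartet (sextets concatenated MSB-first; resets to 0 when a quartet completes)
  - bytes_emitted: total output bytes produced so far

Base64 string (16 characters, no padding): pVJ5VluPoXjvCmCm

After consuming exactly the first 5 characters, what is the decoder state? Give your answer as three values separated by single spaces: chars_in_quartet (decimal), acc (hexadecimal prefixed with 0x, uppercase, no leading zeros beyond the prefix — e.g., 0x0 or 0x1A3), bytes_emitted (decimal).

After char 0 ('p'=41): chars_in_quartet=1 acc=0x29 bytes_emitted=0
After char 1 ('V'=21): chars_in_quartet=2 acc=0xA55 bytes_emitted=0
After char 2 ('J'=9): chars_in_quartet=3 acc=0x29549 bytes_emitted=0
After char 3 ('5'=57): chars_in_quartet=4 acc=0xA55279 -> emit A5 52 79, reset; bytes_emitted=3
After char 4 ('V'=21): chars_in_quartet=1 acc=0x15 bytes_emitted=3

Answer: 1 0x15 3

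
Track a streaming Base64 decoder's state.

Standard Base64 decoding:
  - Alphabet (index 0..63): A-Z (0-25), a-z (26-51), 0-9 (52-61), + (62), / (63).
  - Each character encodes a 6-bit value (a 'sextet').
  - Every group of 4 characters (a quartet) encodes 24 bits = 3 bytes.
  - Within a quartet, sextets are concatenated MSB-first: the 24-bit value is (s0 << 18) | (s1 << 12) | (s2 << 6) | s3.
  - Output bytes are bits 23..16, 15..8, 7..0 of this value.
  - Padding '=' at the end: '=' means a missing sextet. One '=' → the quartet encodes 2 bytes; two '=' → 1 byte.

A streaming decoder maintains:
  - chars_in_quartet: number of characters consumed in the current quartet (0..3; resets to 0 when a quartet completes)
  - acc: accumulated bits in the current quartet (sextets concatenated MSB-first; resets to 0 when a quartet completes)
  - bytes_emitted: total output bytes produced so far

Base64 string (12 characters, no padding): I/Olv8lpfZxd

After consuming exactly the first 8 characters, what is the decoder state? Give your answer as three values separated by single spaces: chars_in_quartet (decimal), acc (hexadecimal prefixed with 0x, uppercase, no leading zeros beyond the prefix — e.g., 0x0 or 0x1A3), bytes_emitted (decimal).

Answer: 0 0x0 6

Derivation:
After char 0 ('I'=8): chars_in_quartet=1 acc=0x8 bytes_emitted=0
After char 1 ('/'=63): chars_in_quartet=2 acc=0x23F bytes_emitted=0
After char 2 ('O'=14): chars_in_quartet=3 acc=0x8FCE bytes_emitted=0
After char 3 ('l'=37): chars_in_quartet=4 acc=0x23F3A5 -> emit 23 F3 A5, reset; bytes_emitted=3
After char 4 ('v'=47): chars_in_quartet=1 acc=0x2F bytes_emitted=3
After char 5 ('8'=60): chars_in_quartet=2 acc=0xBFC bytes_emitted=3
After char 6 ('l'=37): chars_in_quartet=3 acc=0x2FF25 bytes_emitted=3
After char 7 ('p'=41): chars_in_quartet=4 acc=0xBFC969 -> emit BF C9 69, reset; bytes_emitted=6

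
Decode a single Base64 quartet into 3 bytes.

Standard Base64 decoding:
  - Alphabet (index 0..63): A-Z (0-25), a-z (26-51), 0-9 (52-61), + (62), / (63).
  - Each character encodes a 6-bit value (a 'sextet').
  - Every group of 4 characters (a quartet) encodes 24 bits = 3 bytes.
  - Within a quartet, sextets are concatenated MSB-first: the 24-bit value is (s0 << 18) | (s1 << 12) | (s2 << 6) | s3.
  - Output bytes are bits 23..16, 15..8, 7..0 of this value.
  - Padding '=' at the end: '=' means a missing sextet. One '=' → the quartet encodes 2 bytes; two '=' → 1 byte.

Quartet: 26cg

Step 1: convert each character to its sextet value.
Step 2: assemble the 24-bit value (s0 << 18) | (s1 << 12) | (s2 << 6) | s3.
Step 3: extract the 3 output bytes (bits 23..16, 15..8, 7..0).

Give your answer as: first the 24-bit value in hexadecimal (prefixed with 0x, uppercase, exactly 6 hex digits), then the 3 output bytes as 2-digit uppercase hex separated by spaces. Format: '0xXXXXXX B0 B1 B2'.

Answer: 0xDBA720 DB A7 20

Derivation:
Sextets: 2=54, 6=58, c=28, g=32
24-bit: (54<<18) | (58<<12) | (28<<6) | 32
      = 0xD80000 | 0x03A000 | 0x000700 | 0x000020
      = 0xDBA720
Bytes: (v>>16)&0xFF=DB, (v>>8)&0xFF=A7, v&0xFF=20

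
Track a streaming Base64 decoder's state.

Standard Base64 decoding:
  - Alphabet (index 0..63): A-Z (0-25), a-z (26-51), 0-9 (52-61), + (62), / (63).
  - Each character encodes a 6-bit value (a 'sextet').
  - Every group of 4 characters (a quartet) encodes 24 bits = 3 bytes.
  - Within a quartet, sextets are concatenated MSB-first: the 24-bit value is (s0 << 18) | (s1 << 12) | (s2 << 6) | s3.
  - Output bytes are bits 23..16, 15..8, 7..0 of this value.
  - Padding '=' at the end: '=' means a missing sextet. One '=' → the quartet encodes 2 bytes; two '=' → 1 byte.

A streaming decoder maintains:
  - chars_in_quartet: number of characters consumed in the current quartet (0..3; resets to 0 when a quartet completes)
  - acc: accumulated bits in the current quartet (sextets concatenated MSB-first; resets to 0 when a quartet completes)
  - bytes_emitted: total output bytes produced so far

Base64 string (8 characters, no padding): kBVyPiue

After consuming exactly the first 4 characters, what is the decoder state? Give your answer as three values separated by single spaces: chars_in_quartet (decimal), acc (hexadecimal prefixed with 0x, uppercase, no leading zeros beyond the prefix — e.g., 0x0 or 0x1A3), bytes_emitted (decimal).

After char 0 ('k'=36): chars_in_quartet=1 acc=0x24 bytes_emitted=0
After char 1 ('B'=1): chars_in_quartet=2 acc=0x901 bytes_emitted=0
After char 2 ('V'=21): chars_in_quartet=3 acc=0x24055 bytes_emitted=0
After char 3 ('y'=50): chars_in_quartet=4 acc=0x901572 -> emit 90 15 72, reset; bytes_emitted=3

Answer: 0 0x0 3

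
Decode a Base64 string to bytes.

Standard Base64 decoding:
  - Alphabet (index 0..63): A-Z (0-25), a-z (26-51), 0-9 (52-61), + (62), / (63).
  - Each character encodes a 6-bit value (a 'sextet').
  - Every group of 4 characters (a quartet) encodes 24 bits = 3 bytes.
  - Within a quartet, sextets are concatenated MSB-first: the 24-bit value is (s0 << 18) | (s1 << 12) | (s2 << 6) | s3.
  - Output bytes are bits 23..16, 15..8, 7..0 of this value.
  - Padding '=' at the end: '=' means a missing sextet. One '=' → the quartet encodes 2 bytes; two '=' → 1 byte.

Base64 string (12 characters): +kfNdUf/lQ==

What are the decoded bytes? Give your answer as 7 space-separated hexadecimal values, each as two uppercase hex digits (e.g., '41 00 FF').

After char 0 ('+'=62): chars_in_quartet=1 acc=0x3E bytes_emitted=0
After char 1 ('k'=36): chars_in_quartet=2 acc=0xFA4 bytes_emitted=0
After char 2 ('f'=31): chars_in_quartet=3 acc=0x3E91F bytes_emitted=0
After char 3 ('N'=13): chars_in_quartet=4 acc=0xFA47CD -> emit FA 47 CD, reset; bytes_emitted=3
After char 4 ('d'=29): chars_in_quartet=1 acc=0x1D bytes_emitted=3
After char 5 ('U'=20): chars_in_quartet=2 acc=0x754 bytes_emitted=3
After char 6 ('f'=31): chars_in_quartet=3 acc=0x1D51F bytes_emitted=3
After char 7 ('/'=63): chars_in_quartet=4 acc=0x7547FF -> emit 75 47 FF, reset; bytes_emitted=6
After char 8 ('l'=37): chars_in_quartet=1 acc=0x25 bytes_emitted=6
After char 9 ('Q'=16): chars_in_quartet=2 acc=0x950 bytes_emitted=6
Padding '==': partial quartet acc=0x950 -> emit 95; bytes_emitted=7

Answer: FA 47 CD 75 47 FF 95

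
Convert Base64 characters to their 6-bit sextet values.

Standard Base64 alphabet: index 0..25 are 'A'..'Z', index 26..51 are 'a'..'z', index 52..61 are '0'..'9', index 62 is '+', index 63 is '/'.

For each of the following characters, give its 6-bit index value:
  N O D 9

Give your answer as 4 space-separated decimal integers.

Answer: 13 14 3 61

Derivation:
'N': A..Z range, ord('N') − ord('A') = 13
'O': A..Z range, ord('O') − ord('A') = 14
'D': A..Z range, ord('D') − ord('A') = 3
'9': 0..9 range, 52 + ord('9') − ord('0') = 61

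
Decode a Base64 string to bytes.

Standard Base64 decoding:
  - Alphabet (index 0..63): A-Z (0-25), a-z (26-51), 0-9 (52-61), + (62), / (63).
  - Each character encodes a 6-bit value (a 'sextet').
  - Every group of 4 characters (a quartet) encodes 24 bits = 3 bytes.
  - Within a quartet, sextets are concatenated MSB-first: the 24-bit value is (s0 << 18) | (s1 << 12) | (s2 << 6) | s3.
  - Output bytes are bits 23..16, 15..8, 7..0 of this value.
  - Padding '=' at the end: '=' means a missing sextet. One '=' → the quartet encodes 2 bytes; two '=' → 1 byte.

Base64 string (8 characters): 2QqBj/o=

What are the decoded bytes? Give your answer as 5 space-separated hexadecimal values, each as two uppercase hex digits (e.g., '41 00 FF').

Answer: D9 0A 81 8F FA

Derivation:
After char 0 ('2'=54): chars_in_quartet=1 acc=0x36 bytes_emitted=0
After char 1 ('Q'=16): chars_in_quartet=2 acc=0xD90 bytes_emitted=0
After char 2 ('q'=42): chars_in_quartet=3 acc=0x3642A bytes_emitted=0
After char 3 ('B'=1): chars_in_quartet=4 acc=0xD90A81 -> emit D9 0A 81, reset; bytes_emitted=3
After char 4 ('j'=35): chars_in_quartet=1 acc=0x23 bytes_emitted=3
After char 5 ('/'=63): chars_in_quartet=2 acc=0x8FF bytes_emitted=3
After char 6 ('o'=40): chars_in_quartet=3 acc=0x23FE8 bytes_emitted=3
Padding '=': partial quartet acc=0x23FE8 -> emit 8F FA; bytes_emitted=5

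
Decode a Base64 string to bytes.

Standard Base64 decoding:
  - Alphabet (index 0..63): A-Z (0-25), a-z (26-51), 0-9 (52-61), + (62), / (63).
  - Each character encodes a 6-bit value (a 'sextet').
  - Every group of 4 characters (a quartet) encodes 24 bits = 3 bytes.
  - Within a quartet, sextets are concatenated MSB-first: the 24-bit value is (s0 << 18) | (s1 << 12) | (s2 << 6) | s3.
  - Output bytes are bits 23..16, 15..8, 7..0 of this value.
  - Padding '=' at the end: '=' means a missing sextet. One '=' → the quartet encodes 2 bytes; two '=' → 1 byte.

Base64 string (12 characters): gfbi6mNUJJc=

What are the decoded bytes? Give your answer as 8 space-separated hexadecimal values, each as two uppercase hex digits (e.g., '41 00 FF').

Answer: 81 F6 E2 EA 63 54 24 97

Derivation:
After char 0 ('g'=32): chars_in_quartet=1 acc=0x20 bytes_emitted=0
After char 1 ('f'=31): chars_in_quartet=2 acc=0x81F bytes_emitted=0
After char 2 ('b'=27): chars_in_quartet=3 acc=0x207DB bytes_emitted=0
After char 3 ('i'=34): chars_in_quartet=4 acc=0x81F6E2 -> emit 81 F6 E2, reset; bytes_emitted=3
After char 4 ('6'=58): chars_in_quartet=1 acc=0x3A bytes_emitted=3
After char 5 ('m'=38): chars_in_quartet=2 acc=0xEA6 bytes_emitted=3
After char 6 ('N'=13): chars_in_quartet=3 acc=0x3A98D bytes_emitted=3
After char 7 ('U'=20): chars_in_quartet=4 acc=0xEA6354 -> emit EA 63 54, reset; bytes_emitted=6
After char 8 ('J'=9): chars_in_quartet=1 acc=0x9 bytes_emitted=6
After char 9 ('J'=9): chars_in_quartet=2 acc=0x249 bytes_emitted=6
After char 10 ('c'=28): chars_in_quartet=3 acc=0x925C bytes_emitted=6
Padding '=': partial quartet acc=0x925C -> emit 24 97; bytes_emitted=8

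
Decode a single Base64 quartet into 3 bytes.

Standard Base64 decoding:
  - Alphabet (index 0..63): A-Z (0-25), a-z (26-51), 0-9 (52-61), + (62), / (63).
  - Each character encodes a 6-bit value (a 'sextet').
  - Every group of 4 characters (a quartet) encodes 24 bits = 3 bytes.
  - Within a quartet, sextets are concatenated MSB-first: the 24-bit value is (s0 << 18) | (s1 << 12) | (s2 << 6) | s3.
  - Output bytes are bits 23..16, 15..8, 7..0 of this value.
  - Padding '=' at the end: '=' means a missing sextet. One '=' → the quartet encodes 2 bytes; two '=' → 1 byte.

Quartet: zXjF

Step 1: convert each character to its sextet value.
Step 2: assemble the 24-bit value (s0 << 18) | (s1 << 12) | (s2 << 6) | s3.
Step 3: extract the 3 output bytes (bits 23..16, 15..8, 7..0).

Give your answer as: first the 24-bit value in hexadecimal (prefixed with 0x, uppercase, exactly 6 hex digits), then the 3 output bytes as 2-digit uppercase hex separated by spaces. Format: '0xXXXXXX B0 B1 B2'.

Answer: 0xCD78C5 CD 78 C5

Derivation:
Sextets: z=51, X=23, j=35, F=5
24-bit: (51<<18) | (23<<12) | (35<<6) | 5
      = 0xCC0000 | 0x017000 | 0x0008C0 | 0x000005
      = 0xCD78C5
Bytes: (v>>16)&0xFF=CD, (v>>8)&0xFF=78, v&0xFF=C5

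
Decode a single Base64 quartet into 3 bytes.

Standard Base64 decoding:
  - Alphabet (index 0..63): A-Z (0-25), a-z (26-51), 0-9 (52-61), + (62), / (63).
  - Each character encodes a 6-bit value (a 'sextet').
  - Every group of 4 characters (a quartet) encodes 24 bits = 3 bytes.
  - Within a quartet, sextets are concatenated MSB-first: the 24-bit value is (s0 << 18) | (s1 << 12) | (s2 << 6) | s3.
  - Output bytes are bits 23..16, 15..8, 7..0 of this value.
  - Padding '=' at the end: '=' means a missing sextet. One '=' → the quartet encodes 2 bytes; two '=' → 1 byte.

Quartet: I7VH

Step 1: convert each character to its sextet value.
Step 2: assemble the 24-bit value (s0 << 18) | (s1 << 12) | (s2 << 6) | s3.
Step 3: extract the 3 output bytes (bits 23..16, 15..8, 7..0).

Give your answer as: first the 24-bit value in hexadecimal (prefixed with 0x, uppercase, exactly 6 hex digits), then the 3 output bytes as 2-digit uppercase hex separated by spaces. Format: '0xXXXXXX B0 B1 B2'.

Answer: 0x23B547 23 B5 47

Derivation:
Sextets: I=8, 7=59, V=21, H=7
24-bit: (8<<18) | (59<<12) | (21<<6) | 7
      = 0x200000 | 0x03B000 | 0x000540 | 0x000007
      = 0x23B547
Bytes: (v>>16)&0xFF=23, (v>>8)&0xFF=B5, v&0xFF=47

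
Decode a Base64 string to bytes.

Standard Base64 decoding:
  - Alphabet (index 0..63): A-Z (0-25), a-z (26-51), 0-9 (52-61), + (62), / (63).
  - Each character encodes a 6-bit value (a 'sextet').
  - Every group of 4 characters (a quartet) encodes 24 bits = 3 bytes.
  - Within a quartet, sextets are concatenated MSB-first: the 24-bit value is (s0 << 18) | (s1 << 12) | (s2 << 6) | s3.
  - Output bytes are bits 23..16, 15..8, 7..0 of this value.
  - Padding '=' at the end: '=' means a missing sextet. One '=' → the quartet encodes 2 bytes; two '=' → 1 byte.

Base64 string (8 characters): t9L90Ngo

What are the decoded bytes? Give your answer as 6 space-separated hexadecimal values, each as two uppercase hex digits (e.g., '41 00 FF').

After char 0 ('t'=45): chars_in_quartet=1 acc=0x2D bytes_emitted=0
After char 1 ('9'=61): chars_in_quartet=2 acc=0xB7D bytes_emitted=0
After char 2 ('L'=11): chars_in_quartet=3 acc=0x2DF4B bytes_emitted=0
After char 3 ('9'=61): chars_in_quartet=4 acc=0xB7D2FD -> emit B7 D2 FD, reset; bytes_emitted=3
After char 4 ('0'=52): chars_in_quartet=1 acc=0x34 bytes_emitted=3
After char 5 ('N'=13): chars_in_quartet=2 acc=0xD0D bytes_emitted=3
After char 6 ('g'=32): chars_in_quartet=3 acc=0x34360 bytes_emitted=3
After char 7 ('o'=40): chars_in_quartet=4 acc=0xD0D828 -> emit D0 D8 28, reset; bytes_emitted=6

Answer: B7 D2 FD D0 D8 28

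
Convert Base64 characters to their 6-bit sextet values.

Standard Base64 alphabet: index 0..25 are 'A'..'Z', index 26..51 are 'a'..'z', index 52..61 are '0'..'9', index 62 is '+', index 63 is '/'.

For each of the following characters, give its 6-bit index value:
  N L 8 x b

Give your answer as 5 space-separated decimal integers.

Answer: 13 11 60 49 27

Derivation:
'N': A..Z range, ord('N') − ord('A') = 13
'L': A..Z range, ord('L') − ord('A') = 11
'8': 0..9 range, 52 + ord('8') − ord('0') = 60
'x': a..z range, 26 + ord('x') − ord('a') = 49
'b': a..z range, 26 + ord('b') − ord('a') = 27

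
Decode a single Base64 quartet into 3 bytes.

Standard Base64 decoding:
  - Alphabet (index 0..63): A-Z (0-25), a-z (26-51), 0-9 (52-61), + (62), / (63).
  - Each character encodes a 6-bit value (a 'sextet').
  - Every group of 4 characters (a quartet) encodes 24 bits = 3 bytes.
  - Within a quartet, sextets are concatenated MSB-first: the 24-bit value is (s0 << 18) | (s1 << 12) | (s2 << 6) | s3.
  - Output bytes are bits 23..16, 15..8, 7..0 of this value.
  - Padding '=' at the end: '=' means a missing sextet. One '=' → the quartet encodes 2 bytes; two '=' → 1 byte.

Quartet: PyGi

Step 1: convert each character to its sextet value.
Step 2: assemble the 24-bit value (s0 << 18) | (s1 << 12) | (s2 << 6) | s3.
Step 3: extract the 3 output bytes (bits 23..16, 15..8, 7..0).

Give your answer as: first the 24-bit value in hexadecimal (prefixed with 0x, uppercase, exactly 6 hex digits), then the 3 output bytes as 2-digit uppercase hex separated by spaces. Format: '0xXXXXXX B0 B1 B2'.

Answer: 0x3F21A2 3F 21 A2

Derivation:
Sextets: P=15, y=50, G=6, i=34
24-bit: (15<<18) | (50<<12) | (6<<6) | 34
      = 0x3C0000 | 0x032000 | 0x000180 | 0x000022
      = 0x3F21A2
Bytes: (v>>16)&0xFF=3F, (v>>8)&0xFF=21, v&0xFF=A2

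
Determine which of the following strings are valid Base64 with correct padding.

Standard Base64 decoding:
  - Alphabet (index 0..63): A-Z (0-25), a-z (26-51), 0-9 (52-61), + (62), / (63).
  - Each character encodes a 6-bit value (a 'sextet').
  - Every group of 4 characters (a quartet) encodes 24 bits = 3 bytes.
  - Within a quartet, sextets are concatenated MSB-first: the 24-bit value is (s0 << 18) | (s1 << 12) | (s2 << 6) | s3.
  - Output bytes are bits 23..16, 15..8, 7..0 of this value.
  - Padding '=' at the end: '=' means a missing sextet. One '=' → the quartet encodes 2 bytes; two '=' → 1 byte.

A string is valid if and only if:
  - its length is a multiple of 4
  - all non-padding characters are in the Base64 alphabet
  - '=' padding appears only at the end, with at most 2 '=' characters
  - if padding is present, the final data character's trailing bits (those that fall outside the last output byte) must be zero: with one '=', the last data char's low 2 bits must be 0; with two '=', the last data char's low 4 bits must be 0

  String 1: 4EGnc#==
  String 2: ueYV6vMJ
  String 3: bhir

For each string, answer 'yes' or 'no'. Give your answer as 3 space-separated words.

String 1: '4EGnc#==' → invalid (bad char(s): ['#'])
String 2: 'ueYV6vMJ' → valid
String 3: 'bhir' → valid

Answer: no yes yes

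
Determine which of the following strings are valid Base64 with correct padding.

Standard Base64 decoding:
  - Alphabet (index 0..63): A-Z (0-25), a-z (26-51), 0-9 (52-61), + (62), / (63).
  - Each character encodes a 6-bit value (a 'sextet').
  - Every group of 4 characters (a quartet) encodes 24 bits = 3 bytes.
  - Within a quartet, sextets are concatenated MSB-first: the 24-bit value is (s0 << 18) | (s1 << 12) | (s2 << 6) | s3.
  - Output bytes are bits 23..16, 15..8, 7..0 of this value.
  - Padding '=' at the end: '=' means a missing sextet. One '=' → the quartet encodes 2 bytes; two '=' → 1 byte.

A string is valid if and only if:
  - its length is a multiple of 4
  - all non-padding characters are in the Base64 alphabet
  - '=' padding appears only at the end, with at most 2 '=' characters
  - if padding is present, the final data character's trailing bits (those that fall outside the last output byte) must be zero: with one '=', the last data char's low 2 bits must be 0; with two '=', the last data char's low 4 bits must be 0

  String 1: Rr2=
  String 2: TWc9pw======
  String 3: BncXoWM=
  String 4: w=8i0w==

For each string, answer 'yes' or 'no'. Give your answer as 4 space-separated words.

Answer: no no yes no

Derivation:
String 1: 'Rr2=' → invalid (bad trailing bits)
String 2: 'TWc9pw======' → invalid (6 pad chars (max 2))
String 3: 'BncXoWM=' → valid
String 4: 'w=8i0w==' → invalid (bad char(s): ['=']; '=' in middle)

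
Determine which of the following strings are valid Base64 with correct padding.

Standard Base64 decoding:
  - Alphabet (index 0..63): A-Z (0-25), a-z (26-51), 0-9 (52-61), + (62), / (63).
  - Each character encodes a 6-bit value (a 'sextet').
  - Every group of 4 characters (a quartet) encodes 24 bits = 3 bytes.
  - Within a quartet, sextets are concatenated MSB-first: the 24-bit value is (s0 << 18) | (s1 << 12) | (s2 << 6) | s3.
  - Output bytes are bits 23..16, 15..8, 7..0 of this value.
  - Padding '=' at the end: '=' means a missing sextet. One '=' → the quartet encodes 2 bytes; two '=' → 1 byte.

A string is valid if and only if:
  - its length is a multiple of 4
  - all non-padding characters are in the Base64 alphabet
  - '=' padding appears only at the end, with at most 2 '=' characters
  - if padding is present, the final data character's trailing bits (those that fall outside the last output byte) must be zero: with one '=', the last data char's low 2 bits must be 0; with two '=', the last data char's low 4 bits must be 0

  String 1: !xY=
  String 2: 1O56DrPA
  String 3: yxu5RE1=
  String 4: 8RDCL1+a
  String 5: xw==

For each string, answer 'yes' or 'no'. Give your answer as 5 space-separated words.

Answer: no yes no yes yes

Derivation:
String 1: '!xY=' → invalid (bad char(s): ['!'])
String 2: '1O56DrPA' → valid
String 3: 'yxu5RE1=' → invalid (bad trailing bits)
String 4: '8RDCL1+a' → valid
String 5: 'xw==' → valid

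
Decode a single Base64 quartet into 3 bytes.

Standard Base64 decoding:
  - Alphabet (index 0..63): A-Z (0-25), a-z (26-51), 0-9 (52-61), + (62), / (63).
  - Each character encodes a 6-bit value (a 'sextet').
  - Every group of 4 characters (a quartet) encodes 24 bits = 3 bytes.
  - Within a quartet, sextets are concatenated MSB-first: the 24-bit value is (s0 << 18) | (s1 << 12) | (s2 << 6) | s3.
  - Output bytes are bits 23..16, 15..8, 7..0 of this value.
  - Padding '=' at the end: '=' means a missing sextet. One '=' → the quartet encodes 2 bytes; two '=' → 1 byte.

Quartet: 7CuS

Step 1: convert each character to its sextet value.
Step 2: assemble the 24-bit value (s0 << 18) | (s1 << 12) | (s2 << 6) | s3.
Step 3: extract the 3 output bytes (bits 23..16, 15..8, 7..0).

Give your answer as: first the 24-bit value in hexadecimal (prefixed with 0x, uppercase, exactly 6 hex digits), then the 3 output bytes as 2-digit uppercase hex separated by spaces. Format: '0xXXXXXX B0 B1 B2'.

Sextets: 7=59, C=2, u=46, S=18
24-bit: (59<<18) | (2<<12) | (46<<6) | 18
      = 0xEC0000 | 0x002000 | 0x000B80 | 0x000012
      = 0xEC2B92
Bytes: (v>>16)&0xFF=EC, (v>>8)&0xFF=2B, v&0xFF=92

Answer: 0xEC2B92 EC 2B 92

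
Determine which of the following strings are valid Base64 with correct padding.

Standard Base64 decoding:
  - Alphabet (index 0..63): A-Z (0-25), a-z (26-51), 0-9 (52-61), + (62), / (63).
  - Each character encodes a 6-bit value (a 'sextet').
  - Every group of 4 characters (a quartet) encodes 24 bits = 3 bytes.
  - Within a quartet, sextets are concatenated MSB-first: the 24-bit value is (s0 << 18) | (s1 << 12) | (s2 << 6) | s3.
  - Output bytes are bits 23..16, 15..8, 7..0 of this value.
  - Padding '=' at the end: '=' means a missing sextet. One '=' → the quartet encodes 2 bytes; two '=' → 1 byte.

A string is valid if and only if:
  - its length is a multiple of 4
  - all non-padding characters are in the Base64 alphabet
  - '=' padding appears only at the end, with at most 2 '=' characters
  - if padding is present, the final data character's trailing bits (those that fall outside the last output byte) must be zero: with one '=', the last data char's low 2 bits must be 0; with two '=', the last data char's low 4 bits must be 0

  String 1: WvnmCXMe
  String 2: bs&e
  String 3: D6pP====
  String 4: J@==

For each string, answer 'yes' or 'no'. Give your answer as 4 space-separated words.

String 1: 'WvnmCXMe' → valid
String 2: 'bs&e' → invalid (bad char(s): ['&'])
String 3: 'D6pP====' → invalid (4 pad chars (max 2))
String 4: 'J@==' → invalid (bad char(s): ['@'])

Answer: yes no no no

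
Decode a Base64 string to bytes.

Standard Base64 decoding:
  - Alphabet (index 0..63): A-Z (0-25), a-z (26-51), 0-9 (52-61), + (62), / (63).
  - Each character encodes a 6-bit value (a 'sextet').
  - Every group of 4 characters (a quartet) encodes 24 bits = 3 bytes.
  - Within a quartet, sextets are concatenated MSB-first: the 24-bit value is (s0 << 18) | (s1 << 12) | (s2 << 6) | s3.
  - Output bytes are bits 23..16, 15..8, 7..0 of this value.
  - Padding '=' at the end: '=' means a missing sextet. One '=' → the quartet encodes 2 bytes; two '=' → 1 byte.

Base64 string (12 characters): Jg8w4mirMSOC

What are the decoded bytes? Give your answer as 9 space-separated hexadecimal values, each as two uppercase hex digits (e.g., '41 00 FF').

After char 0 ('J'=9): chars_in_quartet=1 acc=0x9 bytes_emitted=0
After char 1 ('g'=32): chars_in_quartet=2 acc=0x260 bytes_emitted=0
After char 2 ('8'=60): chars_in_quartet=3 acc=0x983C bytes_emitted=0
After char 3 ('w'=48): chars_in_quartet=4 acc=0x260F30 -> emit 26 0F 30, reset; bytes_emitted=3
After char 4 ('4'=56): chars_in_quartet=1 acc=0x38 bytes_emitted=3
After char 5 ('m'=38): chars_in_quartet=2 acc=0xE26 bytes_emitted=3
After char 6 ('i'=34): chars_in_quartet=3 acc=0x389A2 bytes_emitted=3
After char 7 ('r'=43): chars_in_quartet=4 acc=0xE268AB -> emit E2 68 AB, reset; bytes_emitted=6
After char 8 ('M'=12): chars_in_quartet=1 acc=0xC bytes_emitted=6
After char 9 ('S'=18): chars_in_quartet=2 acc=0x312 bytes_emitted=6
After char 10 ('O'=14): chars_in_quartet=3 acc=0xC48E bytes_emitted=6
After char 11 ('C'=2): chars_in_quartet=4 acc=0x312382 -> emit 31 23 82, reset; bytes_emitted=9

Answer: 26 0F 30 E2 68 AB 31 23 82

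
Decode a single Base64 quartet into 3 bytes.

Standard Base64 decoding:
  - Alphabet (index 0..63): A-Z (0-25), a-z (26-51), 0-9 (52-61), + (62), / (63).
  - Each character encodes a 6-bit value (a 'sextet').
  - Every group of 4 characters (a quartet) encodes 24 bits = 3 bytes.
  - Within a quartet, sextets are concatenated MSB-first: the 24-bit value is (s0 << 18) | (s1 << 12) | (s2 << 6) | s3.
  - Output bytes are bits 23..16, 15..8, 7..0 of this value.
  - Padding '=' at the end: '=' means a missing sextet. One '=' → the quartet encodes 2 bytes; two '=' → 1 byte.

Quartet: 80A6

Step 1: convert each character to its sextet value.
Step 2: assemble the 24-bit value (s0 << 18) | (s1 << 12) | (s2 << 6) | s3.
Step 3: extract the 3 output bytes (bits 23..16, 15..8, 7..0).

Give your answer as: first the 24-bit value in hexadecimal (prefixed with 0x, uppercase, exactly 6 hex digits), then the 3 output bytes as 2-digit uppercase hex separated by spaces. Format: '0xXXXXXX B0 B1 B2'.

Sextets: 8=60, 0=52, A=0, 6=58
24-bit: (60<<18) | (52<<12) | (0<<6) | 58
      = 0xF00000 | 0x034000 | 0x000000 | 0x00003A
      = 0xF3403A
Bytes: (v>>16)&0xFF=F3, (v>>8)&0xFF=40, v&0xFF=3A

Answer: 0xF3403A F3 40 3A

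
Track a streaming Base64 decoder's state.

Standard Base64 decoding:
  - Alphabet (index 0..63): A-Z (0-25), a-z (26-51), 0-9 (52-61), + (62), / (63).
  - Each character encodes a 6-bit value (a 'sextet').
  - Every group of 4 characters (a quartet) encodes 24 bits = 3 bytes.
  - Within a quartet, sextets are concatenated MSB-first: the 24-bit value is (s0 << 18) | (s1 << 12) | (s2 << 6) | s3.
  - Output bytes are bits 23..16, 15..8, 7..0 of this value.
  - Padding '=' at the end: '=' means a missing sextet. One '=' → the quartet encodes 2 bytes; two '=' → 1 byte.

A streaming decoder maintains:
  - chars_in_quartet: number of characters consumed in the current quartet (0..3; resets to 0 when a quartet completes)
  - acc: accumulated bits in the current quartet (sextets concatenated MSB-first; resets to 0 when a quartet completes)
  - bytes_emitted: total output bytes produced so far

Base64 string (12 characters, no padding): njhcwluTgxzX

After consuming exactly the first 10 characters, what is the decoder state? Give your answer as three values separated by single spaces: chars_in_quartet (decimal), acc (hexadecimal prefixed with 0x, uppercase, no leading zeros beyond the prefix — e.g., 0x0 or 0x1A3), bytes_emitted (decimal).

After char 0 ('n'=39): chars_in_quartet=1 acc=0x27 bytes_emitted=0
After char 1 ('j'=35): chars_in_quartet=2 acc=0x9E3 bytes_emitted=0
After char 2 ('h'=33): chars_in_quartet=3 acc=0x278E1 bytes_emitted=0
After char 3 ('c'=28): chars_in_quartet=4 acc=0x9E385C -> emit 9E 38 5C, reset; bytes_emitted=3
After char 4 ('w'=48): chars_in_quartet=1 acc=0x30 bytes_emitted=3
After char 5 ('l'=37): chars_in_quartet=2 acc=0xC25 bytes_emitted=3
After char 6 ('u'=46): chars_in_quartet=3 acc=0x3096E bytes_emitted=3
After char 7 ('T'=19): chars_in_quartet=4 acc=0xC25B93 -> emit C2 5B 93, reset; bytes_emitted=6
After char 8 ('g'=32): chars_in_quartet=1 acc=0x20 bytes_emitted=6
After char 9 ('x'=49): chars_in_quartet=2 acc=0x831 bytes_emitted=6

Answer: 2 0x831 6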